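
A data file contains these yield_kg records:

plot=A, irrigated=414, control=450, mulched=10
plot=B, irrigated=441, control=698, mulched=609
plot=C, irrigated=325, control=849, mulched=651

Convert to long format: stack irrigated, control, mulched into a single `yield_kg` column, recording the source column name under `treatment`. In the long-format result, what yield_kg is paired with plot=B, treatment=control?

Unpivoting turns each (plot, wide-column) pair into one long row.
The wide cell at row B, column control holds 698, so the long row (B, control) has yield_kg=698.

698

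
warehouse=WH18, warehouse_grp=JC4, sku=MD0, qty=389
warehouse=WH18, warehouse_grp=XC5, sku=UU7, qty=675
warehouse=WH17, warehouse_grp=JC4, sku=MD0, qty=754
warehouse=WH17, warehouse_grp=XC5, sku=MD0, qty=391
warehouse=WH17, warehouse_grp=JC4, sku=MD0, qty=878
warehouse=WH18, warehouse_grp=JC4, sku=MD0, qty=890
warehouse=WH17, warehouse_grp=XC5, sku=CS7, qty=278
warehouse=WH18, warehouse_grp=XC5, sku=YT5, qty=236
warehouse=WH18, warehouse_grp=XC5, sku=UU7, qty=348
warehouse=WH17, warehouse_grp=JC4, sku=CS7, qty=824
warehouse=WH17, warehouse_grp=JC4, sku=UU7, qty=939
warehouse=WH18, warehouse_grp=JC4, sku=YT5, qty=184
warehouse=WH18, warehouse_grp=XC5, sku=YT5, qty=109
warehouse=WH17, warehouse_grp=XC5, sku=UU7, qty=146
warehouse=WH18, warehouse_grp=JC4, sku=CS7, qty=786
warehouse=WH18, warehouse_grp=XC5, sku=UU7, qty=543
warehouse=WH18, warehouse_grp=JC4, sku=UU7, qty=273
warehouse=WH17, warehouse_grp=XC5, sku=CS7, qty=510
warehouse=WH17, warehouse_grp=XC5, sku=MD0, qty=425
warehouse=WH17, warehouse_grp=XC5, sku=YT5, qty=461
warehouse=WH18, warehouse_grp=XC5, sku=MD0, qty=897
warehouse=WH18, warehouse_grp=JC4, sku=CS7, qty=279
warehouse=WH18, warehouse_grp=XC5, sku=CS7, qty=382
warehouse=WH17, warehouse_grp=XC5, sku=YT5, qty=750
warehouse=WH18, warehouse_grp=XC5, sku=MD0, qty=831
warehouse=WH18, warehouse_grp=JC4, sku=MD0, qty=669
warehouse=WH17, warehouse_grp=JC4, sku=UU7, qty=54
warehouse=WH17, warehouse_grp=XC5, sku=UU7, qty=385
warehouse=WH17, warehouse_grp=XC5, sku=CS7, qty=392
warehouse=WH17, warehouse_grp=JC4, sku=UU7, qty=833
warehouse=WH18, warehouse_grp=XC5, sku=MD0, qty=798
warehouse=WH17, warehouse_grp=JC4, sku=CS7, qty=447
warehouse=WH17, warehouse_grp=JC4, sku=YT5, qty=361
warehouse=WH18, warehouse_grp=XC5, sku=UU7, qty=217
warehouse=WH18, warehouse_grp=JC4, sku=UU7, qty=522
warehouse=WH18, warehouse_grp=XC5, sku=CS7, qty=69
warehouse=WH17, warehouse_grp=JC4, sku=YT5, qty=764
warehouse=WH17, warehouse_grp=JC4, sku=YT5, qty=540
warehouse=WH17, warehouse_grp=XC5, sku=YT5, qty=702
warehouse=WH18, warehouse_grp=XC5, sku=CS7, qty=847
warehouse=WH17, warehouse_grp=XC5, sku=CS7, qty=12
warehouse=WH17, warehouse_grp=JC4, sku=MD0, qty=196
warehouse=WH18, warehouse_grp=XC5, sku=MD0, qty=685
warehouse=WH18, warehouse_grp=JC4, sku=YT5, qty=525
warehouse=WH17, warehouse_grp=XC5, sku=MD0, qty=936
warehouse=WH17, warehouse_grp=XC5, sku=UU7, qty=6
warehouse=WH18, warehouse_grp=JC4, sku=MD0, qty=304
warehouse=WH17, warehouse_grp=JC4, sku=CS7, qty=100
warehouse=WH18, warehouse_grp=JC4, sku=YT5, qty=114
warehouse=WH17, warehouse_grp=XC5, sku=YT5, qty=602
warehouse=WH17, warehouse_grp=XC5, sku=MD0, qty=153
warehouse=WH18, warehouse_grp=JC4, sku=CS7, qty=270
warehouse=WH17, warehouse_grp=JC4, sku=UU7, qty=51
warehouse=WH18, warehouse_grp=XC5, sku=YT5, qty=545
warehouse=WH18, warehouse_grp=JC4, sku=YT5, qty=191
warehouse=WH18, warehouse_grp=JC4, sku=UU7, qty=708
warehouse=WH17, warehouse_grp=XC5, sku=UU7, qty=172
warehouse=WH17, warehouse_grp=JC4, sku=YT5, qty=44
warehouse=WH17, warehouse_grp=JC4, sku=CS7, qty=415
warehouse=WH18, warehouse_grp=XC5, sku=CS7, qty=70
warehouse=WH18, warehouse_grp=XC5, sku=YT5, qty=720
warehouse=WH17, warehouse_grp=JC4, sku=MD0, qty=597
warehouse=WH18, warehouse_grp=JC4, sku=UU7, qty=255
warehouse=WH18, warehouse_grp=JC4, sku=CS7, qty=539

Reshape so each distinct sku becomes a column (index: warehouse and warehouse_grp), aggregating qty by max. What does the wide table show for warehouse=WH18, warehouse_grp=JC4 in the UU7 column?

Rows with warehouse=WH18, warehouse_grp=JC4 and sku=UU7: qty values are 273, 522, 708, 255.
max(273, 522, 708, 255) = 708.

708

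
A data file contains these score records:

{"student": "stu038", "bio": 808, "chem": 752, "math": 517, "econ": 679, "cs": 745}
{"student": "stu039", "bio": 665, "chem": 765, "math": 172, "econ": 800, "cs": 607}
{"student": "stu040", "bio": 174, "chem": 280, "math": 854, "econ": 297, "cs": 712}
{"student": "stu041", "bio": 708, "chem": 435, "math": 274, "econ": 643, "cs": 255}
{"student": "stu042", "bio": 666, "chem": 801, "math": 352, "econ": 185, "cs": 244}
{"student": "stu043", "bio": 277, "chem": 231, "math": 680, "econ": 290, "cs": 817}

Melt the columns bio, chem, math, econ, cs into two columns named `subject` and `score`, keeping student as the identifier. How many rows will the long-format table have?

30

6 student values × 5 melted columns = 30 rows.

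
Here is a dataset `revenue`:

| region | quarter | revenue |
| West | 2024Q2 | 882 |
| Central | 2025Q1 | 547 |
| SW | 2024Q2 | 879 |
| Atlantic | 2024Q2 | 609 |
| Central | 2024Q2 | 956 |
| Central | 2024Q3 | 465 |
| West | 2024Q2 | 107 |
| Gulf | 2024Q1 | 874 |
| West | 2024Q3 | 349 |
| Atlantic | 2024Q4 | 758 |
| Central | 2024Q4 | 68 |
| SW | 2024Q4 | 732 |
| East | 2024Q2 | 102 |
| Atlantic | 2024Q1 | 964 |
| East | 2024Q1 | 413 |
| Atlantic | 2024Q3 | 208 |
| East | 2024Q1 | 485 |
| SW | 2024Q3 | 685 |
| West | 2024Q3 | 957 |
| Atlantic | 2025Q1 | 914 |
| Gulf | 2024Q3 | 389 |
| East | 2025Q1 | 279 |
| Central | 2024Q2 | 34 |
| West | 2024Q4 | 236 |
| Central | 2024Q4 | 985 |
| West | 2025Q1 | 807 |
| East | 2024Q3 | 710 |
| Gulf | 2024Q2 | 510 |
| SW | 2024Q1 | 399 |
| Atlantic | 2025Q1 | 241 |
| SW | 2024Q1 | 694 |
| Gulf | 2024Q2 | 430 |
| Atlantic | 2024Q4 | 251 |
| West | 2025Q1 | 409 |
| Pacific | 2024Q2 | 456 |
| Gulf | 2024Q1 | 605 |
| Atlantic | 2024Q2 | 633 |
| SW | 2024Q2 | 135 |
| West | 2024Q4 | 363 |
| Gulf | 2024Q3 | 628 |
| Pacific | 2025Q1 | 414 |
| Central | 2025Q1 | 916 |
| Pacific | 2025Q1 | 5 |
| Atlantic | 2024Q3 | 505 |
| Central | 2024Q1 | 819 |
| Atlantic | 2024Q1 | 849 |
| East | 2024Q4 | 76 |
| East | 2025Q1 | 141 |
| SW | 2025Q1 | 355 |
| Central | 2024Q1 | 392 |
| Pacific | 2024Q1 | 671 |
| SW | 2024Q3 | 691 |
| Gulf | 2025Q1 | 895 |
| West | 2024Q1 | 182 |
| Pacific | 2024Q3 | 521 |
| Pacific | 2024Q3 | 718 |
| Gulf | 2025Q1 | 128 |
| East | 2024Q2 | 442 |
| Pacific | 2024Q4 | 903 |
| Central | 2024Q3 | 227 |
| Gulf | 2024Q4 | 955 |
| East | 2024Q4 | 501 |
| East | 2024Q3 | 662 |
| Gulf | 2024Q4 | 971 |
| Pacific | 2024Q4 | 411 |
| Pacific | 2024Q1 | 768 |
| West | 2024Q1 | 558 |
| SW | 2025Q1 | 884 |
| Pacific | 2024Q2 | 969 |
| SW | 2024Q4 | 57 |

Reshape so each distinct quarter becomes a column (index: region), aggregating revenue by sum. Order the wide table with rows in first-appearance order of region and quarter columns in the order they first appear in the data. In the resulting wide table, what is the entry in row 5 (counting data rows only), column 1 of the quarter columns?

With rows in first-appearance order of region, row 5 is region=Gulf. quarter columns in first-appearance order: 2024Q2, 2025Q1, 2024Q3, 2024Q1, 2024Q4; column 1 is 2024Q2.
Long rows with region=Gulf, quarter=2024Q2: 510 + 430 = 940.

940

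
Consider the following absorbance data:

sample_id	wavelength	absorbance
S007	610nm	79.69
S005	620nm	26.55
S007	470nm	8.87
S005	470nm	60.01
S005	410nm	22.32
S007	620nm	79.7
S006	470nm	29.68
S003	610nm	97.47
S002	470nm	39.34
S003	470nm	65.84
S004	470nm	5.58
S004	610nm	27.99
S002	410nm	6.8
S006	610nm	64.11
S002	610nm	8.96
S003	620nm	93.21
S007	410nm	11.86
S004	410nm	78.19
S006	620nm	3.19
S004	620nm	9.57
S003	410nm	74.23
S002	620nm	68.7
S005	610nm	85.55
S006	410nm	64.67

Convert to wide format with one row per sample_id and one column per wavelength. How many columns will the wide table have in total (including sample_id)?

1 column for sample_id plus 4 distinct wavelength values → 5 columns.

5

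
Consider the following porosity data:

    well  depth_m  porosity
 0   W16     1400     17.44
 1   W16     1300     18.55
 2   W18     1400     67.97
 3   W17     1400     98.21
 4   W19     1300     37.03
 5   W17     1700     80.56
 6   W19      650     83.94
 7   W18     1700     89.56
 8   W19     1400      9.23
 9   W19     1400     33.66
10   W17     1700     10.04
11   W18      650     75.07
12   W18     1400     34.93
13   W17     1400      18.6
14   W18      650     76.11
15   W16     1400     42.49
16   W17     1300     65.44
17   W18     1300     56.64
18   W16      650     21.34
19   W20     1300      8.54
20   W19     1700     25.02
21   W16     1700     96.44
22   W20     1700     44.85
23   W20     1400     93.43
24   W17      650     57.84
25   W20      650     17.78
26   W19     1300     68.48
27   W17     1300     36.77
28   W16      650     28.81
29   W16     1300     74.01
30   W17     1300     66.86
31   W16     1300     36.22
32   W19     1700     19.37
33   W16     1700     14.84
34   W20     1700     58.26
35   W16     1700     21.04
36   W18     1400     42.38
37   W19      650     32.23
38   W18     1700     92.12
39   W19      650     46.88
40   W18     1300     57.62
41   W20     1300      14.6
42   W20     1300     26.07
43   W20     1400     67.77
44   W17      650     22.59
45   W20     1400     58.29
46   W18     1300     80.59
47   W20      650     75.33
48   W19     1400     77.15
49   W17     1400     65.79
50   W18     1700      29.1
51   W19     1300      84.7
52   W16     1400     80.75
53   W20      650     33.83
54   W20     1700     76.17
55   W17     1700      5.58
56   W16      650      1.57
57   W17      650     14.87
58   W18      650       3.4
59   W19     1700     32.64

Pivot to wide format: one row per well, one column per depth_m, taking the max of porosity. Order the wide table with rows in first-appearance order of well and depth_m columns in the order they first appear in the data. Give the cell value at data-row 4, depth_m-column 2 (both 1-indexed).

84.7

With rows in first-appearance order of well, row 4 is well=W19. depth_m columns in first-appearance order: 1400, 1300, 1700, 650; column 2 is 1300.
Long rows with well=W19, depth_m=1300: max(37.03, 68.48, 84.7) = 84.7.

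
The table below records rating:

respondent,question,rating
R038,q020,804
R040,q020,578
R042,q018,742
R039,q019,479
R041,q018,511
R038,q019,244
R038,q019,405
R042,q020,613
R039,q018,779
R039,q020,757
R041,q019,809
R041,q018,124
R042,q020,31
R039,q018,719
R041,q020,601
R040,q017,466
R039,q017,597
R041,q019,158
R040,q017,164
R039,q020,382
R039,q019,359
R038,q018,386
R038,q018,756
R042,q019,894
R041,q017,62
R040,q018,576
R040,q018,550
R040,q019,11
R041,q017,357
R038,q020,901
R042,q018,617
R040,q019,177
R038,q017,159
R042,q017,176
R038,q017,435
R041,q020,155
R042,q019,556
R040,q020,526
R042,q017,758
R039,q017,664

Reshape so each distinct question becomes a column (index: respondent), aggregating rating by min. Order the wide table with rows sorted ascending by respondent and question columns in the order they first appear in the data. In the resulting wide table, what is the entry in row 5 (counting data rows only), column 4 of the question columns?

With rows sorted ascending by respondent, row 5 is respondent=R042. question columns in first-appearance order: q020, q018, q019, q017; column 4 is q017.
Long rows with respondent=R042, question=q017: min(176, 758) = 176.

176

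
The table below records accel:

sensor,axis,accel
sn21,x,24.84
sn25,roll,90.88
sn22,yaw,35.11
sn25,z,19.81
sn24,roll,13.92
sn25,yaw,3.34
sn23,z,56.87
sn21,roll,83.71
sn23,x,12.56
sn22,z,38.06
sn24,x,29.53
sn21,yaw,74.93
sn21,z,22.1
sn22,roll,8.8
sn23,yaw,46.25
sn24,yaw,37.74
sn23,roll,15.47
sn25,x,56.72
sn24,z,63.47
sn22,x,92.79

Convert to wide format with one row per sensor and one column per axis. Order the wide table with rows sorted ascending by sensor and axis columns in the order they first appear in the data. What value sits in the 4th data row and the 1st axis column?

29.53

With rows sorted ascending by sensor, row 4 is sensor=sn24. axis columns in first-appearance order: x, roll, yaw, z; column 1 is x.
Long rows with sensor=sn24, axis=x: accel = 29.53.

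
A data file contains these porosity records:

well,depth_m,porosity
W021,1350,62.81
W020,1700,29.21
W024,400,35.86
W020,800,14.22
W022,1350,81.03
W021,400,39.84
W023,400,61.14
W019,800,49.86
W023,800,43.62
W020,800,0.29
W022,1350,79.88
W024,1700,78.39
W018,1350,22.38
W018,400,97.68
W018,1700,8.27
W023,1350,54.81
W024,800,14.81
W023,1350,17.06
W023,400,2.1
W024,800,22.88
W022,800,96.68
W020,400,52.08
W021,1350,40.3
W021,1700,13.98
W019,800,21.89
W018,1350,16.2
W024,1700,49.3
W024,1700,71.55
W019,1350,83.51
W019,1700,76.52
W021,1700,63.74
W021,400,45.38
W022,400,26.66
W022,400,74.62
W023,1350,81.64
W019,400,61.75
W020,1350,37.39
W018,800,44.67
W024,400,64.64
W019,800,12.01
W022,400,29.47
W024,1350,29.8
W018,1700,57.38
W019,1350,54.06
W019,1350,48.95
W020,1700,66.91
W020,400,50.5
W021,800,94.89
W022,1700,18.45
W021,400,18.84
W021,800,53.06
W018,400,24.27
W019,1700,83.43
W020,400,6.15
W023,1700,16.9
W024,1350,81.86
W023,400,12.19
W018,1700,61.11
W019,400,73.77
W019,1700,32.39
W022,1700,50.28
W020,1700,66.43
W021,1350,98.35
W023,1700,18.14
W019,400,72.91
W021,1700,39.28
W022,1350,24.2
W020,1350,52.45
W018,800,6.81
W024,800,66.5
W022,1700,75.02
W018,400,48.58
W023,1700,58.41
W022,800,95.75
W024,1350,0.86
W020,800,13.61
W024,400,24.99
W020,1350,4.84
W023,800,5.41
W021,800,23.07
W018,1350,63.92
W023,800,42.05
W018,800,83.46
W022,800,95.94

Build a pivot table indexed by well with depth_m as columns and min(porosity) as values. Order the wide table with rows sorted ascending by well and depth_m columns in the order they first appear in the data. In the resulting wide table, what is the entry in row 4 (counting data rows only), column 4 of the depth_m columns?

With rows sorted ascending by well, row 4 is well=W021. depth_m columns in first-appearance order: 1350, 1700, 400, 800; column 4 is 800.
Long rows with well=W021, depth_m=800: min(94.89, 53.06, 23.07) = 23.07.

23.07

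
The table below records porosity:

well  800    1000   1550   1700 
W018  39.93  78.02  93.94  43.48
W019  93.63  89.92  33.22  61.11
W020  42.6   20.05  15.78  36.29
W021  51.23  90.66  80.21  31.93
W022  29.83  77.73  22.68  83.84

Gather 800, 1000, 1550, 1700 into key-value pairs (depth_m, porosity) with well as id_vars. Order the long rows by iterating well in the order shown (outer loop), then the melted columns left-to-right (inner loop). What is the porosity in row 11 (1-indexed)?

15.78

20 rows total (5 × 4). Row 11: index ⌊(11-1)/4⌋ = 2 into well → W020; (11-1) mod 4 = 2 into the melted columns → 1550.
So row 11 is (W020, 1550, 15.78); porosity = 15.78.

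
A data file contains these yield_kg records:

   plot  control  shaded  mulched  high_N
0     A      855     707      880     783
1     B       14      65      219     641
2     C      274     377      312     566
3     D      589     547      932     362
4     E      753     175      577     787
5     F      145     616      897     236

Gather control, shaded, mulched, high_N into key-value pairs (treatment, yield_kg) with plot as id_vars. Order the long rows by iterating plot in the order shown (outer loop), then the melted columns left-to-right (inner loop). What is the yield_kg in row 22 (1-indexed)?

24 rows total (6 × 4). Row 22: index ⌊(22-1)/4⌋ = 5 into plot → F; (22-1) mod 4 = 1 into the melted columns → shaded.
So row 22 is (F, shaded, 616); yield_kg = 616.

616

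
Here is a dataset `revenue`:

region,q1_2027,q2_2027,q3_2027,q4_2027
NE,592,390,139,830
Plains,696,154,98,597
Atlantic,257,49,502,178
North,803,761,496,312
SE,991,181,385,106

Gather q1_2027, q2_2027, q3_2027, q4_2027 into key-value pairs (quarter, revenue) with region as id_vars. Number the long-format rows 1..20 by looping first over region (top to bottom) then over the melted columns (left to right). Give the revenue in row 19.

20 rows total (5 × 4). Row 19: index ⌊(19-1)/4⌋ = 4 into region → SE; (19-1) mod 4 = 2 into the melted columns → q3_2027.
So row 19 is (SE, q3_2027, 385); revenue = 385.

385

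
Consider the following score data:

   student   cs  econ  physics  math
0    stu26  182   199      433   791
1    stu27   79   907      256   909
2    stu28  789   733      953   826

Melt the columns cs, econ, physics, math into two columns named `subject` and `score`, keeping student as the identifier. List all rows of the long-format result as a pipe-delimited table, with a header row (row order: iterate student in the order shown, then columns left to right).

Each (student, column) pair becomes one row: 3 × 4 = 12 rows.
For example, (stu26, cs) → score=182.

| student | subject | score |
| stu26 | cs | 182 |
| stu26 | econ | 199 |
| stu26 | physics | 433 |
| stu26 | math | 791 |
| stu27 | cs | 79 |
| stu27 | econ | 907 |
| stu27 | physics | 256 |
| stu27 | math | 909 |
| stu28 | cs | 789 |
| stu28 | econ | 733 |
| stu28 | physics | 953 |
| stu28 | math | 826 |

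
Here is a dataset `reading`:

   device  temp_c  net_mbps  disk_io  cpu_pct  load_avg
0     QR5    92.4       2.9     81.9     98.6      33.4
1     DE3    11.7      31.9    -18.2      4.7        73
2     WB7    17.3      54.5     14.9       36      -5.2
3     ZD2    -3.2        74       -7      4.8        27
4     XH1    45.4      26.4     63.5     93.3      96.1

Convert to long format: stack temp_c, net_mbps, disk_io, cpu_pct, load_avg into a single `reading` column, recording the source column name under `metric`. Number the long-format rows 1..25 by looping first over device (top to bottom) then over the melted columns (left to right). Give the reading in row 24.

25 rows total (5 × 5). Row 24: index ⌊(24-1)/5⌋ = 4 into device → XH1; (24-1) mod 5 = 3 into the melted columns → cpu_pct.
So row 24 is (XH1, cpu_pct, 93.3); reading = 93.3.

93.3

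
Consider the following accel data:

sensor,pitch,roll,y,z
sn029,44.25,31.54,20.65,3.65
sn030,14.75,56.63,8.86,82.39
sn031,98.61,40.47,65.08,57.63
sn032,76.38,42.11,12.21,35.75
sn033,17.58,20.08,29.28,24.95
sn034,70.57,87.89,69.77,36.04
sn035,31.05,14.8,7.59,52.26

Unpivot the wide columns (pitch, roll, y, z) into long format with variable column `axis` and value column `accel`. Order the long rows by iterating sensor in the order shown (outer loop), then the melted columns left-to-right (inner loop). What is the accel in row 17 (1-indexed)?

28 rows total (7 × 4). Row 17: index ⌊(17-1)/4⌋ = 4 into sensor → sn033; (17-1) mod 4 = 0 into the melted columns → pitch.
So row 17 is (sn033, pitch, 17.58); accel = 17.58.

17.58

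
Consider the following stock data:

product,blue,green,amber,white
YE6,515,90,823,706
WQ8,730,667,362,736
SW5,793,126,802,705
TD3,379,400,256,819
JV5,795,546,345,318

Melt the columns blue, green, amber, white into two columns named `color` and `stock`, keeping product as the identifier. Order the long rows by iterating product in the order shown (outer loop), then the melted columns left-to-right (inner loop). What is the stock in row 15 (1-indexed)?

20 rows total (5 × 4). Row 15: index ⌊(15-1)/4⌋ = 3 into product → TD3; (15-1) mod 4 = 2 into the melted columns → amber.
So row 15 is (TD3, amber, 256); stock = 256.

256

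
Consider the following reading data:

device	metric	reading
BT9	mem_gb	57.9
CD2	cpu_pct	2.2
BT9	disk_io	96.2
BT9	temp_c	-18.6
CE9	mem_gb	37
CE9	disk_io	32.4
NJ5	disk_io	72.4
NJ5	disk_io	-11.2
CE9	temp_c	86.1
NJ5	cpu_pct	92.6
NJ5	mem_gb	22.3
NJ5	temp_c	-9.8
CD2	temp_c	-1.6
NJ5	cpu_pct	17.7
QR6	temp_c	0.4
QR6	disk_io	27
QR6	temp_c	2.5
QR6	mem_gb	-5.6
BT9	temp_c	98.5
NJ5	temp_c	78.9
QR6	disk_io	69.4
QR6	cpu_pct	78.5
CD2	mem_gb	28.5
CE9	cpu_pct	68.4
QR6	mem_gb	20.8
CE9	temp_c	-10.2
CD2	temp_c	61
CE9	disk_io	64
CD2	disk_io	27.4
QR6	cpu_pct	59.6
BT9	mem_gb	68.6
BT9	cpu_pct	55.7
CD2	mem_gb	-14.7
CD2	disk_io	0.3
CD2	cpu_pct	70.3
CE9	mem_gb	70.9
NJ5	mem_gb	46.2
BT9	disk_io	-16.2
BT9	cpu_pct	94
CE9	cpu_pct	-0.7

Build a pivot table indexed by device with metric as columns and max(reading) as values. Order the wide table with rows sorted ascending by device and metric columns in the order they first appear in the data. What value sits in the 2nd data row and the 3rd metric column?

27.4

With rows sorted ascending by device, row 2 is device=CD2. metric columns in first-appearance order: mem_gb, cpu_pct, disk_io, temp_c; column 3 is disk_io.
Long rows with device=CD2, metric=disk_io: max(27.4, 0.3) = 27.4.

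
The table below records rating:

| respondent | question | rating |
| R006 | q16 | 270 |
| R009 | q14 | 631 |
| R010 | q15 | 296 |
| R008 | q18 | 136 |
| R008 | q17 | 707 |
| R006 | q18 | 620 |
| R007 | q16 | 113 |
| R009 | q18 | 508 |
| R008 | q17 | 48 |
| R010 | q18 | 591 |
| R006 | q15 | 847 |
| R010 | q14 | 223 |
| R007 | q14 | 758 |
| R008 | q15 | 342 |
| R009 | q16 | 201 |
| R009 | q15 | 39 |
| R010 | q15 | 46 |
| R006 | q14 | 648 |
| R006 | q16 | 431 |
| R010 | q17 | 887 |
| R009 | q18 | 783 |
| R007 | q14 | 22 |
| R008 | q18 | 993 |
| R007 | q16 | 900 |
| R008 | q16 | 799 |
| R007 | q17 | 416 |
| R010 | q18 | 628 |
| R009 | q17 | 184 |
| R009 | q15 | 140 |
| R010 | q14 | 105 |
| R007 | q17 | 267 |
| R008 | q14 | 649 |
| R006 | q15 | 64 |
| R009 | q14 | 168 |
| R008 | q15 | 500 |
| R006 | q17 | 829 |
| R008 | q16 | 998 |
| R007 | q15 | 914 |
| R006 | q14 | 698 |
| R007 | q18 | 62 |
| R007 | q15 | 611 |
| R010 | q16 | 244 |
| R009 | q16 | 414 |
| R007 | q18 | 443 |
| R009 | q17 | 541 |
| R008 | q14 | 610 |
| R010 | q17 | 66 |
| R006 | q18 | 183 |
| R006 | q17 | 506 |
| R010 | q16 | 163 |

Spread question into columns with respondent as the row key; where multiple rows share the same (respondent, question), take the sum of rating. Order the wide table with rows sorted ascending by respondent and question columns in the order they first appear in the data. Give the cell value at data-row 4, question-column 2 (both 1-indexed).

799

With rows sorted ascending by respondent, row 4 is respondent=R009. question columns in first-appearance order: q16, q14, q15, q18, q17; column 2 is q14.
Long rows with respondent=R009, question=q14: 631 + 168 = 799.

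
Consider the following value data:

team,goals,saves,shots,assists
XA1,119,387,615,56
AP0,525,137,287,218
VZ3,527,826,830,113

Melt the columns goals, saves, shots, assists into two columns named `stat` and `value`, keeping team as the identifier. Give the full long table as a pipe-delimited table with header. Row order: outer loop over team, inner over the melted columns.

| team | stat | value |
| XA1 | goals | 119 |
| XA1 | saves | 387 |
| XA1 | shots | 615 |
| XA1 | assists | 56 |
| AP0 | goals | 525 |
| AP0 | saves | 137 |
| AP0 | shots | 287 |
| AP0 | assists | 218 |
| VZ3 | goals | 527 |
| VZ3 | saves | 826 |
| VZ3 | shots | 830 |
| VZ3 | assists | 113 |

Each (team, column) pair becomes one row: 3 × 4 = 12 rows.
For example, (XA1, goals) → value=119.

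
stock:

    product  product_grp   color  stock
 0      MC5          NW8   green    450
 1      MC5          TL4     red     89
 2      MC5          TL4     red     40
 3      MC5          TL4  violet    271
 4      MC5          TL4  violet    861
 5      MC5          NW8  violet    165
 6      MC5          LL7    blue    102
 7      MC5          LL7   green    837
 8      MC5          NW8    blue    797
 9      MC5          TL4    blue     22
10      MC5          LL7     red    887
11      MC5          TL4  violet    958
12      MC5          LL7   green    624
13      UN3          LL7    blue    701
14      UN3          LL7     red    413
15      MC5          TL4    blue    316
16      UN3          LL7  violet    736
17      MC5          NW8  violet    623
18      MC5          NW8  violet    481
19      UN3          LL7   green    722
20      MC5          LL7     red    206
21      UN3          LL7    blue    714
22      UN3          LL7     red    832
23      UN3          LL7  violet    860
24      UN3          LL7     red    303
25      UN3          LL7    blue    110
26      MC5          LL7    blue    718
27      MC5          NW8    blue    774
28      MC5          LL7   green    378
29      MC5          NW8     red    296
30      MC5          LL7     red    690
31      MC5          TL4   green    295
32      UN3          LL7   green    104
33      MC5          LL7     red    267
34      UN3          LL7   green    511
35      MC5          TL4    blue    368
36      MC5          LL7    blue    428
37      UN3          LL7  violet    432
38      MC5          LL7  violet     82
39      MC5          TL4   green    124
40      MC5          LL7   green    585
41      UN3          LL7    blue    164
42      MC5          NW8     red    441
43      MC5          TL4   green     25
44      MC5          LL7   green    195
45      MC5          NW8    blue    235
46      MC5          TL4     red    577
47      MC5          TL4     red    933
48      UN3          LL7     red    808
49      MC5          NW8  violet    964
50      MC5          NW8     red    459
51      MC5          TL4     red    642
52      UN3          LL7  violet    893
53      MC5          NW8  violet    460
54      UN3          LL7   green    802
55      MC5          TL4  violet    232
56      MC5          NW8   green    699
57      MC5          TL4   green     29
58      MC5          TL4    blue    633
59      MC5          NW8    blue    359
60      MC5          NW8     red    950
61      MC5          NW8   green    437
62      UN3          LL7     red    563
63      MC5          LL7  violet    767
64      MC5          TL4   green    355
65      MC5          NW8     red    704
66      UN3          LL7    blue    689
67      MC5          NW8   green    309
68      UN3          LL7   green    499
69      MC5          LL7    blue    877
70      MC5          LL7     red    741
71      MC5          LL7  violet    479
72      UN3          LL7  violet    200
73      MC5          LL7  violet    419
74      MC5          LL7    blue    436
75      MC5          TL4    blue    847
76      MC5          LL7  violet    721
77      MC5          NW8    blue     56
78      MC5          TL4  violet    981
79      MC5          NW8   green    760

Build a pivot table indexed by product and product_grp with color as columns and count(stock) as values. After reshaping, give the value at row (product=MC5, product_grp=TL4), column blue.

5

Rows with product=MC5, product_grp=TL4 and color=blue: stock values are 22, 316, 368, 633, 847.
5 rows match — count = 5.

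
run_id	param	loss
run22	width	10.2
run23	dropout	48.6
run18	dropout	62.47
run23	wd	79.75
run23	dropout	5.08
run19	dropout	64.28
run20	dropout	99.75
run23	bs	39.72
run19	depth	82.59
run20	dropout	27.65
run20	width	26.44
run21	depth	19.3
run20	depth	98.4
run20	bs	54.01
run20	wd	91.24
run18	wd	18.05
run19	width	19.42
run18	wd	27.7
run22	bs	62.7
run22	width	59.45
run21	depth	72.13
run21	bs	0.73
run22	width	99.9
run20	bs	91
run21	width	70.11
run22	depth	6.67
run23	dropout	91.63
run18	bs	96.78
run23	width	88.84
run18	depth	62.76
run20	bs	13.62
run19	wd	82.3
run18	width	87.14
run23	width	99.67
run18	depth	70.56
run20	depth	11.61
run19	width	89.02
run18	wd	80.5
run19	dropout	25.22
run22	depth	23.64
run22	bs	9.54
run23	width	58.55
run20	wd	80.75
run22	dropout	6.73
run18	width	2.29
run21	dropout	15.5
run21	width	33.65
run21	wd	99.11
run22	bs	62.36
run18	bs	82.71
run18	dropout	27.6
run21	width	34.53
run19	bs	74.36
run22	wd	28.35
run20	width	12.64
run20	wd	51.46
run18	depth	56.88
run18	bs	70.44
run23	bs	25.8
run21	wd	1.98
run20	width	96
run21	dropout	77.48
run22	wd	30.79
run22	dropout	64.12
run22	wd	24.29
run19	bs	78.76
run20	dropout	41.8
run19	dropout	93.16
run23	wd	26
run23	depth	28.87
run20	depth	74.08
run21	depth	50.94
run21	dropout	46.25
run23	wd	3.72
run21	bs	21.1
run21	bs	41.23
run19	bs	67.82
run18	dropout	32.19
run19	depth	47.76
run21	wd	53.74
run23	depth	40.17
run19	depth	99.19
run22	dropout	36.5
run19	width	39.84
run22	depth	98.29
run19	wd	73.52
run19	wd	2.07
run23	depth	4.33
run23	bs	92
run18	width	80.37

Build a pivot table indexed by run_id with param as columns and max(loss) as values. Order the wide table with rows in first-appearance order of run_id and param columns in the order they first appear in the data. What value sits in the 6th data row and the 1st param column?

70.11

With rows in first-appearance order of run_id, row 6 is run_id=run21. param columns in first-appearance order: width, dropout, wd, bs, depth; column 1 is width.
Long rows with run_id=run21, param=width: max(70.11, 33.65, 34.53) = 70.11.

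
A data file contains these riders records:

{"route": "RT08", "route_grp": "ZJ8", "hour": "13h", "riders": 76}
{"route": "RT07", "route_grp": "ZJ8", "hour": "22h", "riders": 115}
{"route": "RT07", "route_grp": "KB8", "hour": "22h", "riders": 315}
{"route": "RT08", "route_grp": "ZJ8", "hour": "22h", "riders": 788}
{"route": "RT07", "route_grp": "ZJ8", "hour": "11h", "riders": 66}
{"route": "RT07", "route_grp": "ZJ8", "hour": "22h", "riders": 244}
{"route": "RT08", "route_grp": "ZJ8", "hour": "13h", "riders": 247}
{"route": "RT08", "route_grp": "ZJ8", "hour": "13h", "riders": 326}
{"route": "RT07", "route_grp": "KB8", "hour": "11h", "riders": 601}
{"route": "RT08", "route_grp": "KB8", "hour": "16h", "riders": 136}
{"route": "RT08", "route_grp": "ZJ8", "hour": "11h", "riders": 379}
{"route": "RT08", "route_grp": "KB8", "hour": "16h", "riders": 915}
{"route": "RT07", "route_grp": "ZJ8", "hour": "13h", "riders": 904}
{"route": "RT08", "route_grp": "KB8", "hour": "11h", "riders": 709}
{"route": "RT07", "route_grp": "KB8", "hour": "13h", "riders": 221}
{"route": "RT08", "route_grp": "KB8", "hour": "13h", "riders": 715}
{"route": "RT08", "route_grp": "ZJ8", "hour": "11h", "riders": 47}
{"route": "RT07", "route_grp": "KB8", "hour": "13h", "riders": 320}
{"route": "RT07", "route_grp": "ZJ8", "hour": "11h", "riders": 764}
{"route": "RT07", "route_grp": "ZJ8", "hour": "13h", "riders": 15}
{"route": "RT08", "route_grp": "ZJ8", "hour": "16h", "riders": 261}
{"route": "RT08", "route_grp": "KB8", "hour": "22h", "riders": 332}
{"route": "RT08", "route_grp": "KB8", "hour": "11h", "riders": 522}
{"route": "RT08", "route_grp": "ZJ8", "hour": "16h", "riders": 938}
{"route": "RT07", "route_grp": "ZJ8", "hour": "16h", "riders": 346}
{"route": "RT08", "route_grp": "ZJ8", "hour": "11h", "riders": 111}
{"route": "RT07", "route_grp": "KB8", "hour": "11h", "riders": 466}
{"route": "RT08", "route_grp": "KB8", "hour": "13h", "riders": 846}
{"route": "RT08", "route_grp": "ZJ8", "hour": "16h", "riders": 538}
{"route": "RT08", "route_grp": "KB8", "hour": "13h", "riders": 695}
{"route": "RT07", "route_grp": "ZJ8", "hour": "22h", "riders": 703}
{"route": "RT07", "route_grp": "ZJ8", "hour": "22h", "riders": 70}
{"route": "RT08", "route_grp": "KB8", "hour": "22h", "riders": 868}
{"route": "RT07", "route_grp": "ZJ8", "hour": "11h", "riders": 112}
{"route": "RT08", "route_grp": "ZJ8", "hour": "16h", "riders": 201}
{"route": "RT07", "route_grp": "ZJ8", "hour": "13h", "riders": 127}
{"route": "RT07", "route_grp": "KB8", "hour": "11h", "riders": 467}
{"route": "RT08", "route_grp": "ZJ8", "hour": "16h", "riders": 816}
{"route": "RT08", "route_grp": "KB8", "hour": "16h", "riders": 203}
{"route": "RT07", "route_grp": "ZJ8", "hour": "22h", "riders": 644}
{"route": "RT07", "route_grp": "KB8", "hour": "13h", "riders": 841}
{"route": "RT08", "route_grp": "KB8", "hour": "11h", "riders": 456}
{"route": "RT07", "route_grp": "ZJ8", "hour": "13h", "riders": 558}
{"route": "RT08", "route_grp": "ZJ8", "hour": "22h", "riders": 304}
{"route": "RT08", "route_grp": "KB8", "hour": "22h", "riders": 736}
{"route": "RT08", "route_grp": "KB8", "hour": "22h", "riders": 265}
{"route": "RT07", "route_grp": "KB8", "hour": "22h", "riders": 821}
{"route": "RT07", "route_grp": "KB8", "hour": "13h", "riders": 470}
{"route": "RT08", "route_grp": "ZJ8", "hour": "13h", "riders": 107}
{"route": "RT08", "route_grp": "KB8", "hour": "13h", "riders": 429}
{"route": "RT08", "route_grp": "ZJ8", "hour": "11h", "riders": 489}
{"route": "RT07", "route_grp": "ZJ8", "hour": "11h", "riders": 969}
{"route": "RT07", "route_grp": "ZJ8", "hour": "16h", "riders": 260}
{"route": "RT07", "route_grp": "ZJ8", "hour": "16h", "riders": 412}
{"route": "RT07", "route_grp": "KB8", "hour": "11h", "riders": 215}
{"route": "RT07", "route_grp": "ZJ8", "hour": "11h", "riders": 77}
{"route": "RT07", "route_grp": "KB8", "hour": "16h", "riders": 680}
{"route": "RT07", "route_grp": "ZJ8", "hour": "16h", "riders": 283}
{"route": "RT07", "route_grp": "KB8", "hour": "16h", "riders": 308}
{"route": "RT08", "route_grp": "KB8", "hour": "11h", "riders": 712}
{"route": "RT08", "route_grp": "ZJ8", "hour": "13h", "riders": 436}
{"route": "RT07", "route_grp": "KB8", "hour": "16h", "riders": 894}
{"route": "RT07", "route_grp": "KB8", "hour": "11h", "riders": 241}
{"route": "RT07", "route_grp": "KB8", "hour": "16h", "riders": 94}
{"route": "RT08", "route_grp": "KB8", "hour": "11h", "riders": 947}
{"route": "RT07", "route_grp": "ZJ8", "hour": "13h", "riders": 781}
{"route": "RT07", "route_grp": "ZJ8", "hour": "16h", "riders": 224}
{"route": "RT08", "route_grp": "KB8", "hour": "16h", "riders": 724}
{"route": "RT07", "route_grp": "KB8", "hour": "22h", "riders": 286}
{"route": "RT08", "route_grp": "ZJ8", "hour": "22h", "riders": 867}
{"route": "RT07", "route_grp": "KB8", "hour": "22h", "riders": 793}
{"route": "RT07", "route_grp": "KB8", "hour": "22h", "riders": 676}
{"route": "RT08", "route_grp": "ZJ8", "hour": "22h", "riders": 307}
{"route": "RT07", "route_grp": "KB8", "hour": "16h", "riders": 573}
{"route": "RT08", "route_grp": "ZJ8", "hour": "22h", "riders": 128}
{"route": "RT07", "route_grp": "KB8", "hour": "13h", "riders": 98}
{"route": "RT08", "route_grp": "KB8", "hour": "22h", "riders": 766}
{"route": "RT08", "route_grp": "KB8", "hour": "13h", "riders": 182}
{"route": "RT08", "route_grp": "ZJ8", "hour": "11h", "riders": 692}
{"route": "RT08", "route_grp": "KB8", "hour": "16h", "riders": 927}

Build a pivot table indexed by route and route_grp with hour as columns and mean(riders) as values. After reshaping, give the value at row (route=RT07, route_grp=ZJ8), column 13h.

Rows with route=RT07, route_grp=ZJ8 and hour=13h: riders values are 904, 15, 127, 558, 781.
(904 + 15 + 127 + 558 + 781) / 5 = 477.

477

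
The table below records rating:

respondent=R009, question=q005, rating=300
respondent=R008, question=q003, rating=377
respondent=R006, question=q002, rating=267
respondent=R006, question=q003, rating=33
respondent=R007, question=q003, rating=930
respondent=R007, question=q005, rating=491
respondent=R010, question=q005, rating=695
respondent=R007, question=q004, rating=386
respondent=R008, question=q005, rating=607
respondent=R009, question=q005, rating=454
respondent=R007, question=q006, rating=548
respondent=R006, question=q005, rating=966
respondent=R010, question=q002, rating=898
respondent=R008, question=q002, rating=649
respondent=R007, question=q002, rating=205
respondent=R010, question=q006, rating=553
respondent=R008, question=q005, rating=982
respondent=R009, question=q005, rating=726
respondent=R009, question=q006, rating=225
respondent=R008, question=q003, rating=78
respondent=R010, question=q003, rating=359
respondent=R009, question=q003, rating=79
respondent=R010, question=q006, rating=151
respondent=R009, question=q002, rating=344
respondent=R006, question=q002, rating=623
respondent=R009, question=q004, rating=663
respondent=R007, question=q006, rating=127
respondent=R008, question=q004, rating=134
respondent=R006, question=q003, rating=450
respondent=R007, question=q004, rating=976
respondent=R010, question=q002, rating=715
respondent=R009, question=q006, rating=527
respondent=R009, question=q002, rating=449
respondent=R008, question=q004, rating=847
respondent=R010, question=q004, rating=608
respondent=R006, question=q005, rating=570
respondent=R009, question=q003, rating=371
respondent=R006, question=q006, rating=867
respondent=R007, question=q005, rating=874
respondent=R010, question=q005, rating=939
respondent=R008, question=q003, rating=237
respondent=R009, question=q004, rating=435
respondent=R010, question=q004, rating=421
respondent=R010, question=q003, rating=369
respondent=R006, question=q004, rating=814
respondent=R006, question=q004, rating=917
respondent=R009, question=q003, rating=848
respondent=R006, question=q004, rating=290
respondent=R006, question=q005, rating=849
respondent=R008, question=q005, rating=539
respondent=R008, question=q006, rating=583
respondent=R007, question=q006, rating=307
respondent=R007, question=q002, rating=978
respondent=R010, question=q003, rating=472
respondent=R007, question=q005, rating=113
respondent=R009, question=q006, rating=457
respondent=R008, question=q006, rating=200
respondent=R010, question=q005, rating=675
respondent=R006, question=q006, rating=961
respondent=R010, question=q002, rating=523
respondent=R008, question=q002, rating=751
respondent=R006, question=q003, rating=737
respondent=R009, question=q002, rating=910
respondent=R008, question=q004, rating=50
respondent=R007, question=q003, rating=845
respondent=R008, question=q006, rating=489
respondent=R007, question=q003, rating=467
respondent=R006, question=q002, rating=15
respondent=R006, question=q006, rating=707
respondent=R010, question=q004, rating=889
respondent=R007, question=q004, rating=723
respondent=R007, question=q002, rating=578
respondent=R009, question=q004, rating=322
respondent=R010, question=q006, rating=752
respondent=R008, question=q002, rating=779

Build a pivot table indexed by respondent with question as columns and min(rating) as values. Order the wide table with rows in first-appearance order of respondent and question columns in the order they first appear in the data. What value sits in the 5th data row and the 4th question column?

With rows in first-appearance order of respondent, row 5 is respondent=R010. question columns in first-appearance order: q005, q003, q002, q004, q006; column 4 is q004.
Long rows with respondent=R010, question=q004: min(608, 421, 889) = 421.

421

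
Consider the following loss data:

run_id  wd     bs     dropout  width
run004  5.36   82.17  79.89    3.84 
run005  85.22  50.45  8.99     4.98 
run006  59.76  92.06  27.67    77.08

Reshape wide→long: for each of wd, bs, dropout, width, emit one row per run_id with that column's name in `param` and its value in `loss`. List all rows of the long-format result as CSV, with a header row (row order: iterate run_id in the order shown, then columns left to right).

run_id,param,loss
run004,wd,5.36
run004,bs,82.17
run004,dropout,79.89
run004,width,3.84
run005,wd,85.22
run005,bs,50.45
run005,dropout,8.99
run005,width,4.98
run006,wd,59.76
run006,bs,92.06
run006,dropout,27.67
run006,width,77.08

Each (run_id, column) pair becomes one row: 3 × 4 = 12 rows.
For example, (run004, wd) → loss=5.36.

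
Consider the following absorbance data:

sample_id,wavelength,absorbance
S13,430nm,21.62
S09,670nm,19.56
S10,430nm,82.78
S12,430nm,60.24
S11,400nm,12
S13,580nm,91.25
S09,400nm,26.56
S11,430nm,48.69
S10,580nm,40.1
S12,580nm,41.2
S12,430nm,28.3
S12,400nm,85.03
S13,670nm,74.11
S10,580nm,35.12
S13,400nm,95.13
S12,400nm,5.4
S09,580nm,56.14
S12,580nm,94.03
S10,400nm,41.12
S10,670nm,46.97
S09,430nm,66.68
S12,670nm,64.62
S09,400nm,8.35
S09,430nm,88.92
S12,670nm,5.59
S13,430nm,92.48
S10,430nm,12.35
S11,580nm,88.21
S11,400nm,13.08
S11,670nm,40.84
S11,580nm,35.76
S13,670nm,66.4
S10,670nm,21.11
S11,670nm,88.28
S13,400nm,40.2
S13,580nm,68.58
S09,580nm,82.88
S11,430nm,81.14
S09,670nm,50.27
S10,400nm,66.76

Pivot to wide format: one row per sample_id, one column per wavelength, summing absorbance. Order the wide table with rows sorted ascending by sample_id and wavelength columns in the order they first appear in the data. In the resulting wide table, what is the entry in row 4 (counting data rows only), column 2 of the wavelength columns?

70.21

With rows sorted ascending by sample_id, row 4 is sample_id=S12. wavelength columns in first-appearance order: 430nm, 670nm, 400nm, 580nm; column 2 is 670nm.
Long rows with sample_id=S12, wavelength=670nm: 64.62 + 5.59 = 70.21.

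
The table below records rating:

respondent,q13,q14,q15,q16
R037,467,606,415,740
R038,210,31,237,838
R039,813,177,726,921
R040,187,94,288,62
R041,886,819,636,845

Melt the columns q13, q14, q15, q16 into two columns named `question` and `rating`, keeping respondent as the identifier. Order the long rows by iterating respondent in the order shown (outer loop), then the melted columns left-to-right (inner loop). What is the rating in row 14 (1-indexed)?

94

20 rows total (5 × 4). Row 14: index ⌊(14-1)/4⌋ = 3 into respondent → R040; (14-1) mod 4 = 1 into the melted columns → q14.
So row 14 is (R040, q14, 94); rating = 94.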